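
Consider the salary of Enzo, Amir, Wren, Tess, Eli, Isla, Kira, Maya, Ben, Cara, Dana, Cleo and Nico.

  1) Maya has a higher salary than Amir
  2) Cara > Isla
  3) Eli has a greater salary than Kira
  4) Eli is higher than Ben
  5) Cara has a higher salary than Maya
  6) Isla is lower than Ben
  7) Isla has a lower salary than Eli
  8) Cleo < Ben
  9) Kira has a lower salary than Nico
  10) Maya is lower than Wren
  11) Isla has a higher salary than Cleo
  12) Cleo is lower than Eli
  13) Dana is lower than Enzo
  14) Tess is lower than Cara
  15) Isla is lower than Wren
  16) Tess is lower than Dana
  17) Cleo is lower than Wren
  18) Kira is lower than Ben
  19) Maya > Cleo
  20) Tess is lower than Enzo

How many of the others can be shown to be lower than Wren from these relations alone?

The elements the relations force below Wren are Cleo, Amir, Maya, Isla — no chain reaches any other.
That is 4.

4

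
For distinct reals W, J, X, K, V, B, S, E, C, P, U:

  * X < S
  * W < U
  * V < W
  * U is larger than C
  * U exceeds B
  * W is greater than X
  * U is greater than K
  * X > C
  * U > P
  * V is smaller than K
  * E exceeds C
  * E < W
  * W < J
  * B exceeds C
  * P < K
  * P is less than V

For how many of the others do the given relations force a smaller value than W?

5

From W the given relations immediately reach X, E, V.
From those, C, P — 5 in total.
No other element is forced below W by the given relations, so the count is 5.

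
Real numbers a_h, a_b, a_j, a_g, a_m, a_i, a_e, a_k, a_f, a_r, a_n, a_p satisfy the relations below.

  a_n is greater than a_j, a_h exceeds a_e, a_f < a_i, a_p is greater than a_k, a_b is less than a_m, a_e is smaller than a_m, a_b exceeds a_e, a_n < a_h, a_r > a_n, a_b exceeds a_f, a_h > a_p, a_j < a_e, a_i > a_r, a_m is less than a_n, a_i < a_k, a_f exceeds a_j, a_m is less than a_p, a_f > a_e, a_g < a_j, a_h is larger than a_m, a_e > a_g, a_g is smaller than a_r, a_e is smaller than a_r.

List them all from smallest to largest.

a_g < a_j < a_e < a_f < a_b < a_m < a_n < a_r < a_i < a_k < a_p < a_h

Each adjacent pair is fixed by a given relation: a_g < a_j; a_j < a_e; a_e < a_f; a_f < a_b; a_b < a_m; a_m < a_n; a_n < a_r; a_r < a_i; a_i < a_k; a_k < a_p; a_p < a_h. Chaining them end to end gives the full order.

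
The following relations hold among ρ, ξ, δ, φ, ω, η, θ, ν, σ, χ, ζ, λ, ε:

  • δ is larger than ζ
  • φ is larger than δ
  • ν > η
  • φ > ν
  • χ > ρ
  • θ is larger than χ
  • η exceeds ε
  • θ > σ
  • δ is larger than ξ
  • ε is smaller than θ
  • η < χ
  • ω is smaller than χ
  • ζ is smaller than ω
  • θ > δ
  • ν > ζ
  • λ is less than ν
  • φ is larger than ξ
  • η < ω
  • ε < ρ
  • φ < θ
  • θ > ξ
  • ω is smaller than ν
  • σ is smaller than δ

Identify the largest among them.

Chaining downward from θ: directly below it, ε, σ, χ, ξ, δ, φ; then ζ, η, ρ, ω, ν; then λ.
That covers every other element, and nothing is given above θ, so θ is the largest.

θ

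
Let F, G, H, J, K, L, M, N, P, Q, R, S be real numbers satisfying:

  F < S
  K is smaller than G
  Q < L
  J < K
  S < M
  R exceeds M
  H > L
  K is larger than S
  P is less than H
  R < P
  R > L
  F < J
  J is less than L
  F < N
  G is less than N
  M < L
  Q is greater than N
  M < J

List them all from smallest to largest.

F < S < M < J < K < G < N < Q < L < R < P < H

Nothing is placed below F, so it is least; from there F < S; S < M; M < J; J < K; K < G; G < N; N < Q; Q < L; L < R; R < P; P < H, each given directly.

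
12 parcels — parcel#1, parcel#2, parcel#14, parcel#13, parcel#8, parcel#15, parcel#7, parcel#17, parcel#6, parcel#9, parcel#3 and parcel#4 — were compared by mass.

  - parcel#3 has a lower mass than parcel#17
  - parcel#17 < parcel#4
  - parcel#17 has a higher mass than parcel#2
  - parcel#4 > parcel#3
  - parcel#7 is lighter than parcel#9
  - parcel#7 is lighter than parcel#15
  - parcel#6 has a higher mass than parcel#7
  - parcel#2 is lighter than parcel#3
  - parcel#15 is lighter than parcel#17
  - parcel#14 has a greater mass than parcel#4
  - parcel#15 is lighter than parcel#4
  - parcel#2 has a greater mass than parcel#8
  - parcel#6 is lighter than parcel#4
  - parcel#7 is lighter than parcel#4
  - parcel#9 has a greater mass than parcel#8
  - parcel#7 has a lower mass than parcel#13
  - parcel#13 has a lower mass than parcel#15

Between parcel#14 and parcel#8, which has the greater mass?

Following the relations from parcel#8: parcel#8 < parcel#2 < parcel#3 < parcel#17 < parcel#4 < parcel#14.
So parcel#8 < parcel#14; parcel#14 is the heavier of the two.

parcel#14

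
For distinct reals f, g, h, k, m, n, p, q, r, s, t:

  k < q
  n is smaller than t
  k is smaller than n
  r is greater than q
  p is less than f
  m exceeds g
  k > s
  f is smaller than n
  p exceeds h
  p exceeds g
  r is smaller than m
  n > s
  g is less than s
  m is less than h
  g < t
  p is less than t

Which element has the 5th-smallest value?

Chaining the given pairs: g < s < k < q < r < m < h < p < f < n < t.
The 5th smallest is r.

r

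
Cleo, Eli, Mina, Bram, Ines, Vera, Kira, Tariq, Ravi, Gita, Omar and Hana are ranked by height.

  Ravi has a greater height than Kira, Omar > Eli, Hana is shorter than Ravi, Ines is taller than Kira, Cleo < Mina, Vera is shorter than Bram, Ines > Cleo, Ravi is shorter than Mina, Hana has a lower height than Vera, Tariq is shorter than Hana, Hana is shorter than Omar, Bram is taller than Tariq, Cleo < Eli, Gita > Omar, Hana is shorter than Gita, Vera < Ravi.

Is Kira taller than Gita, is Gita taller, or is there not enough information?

Following every chain through Kira: above Kira we get Ravi, Ines, Mina.
Gita is not reached, and no chain runs the other way from Gita to Kira.
So the given relations leave the order of Kira and Gita undetermined.

undetermined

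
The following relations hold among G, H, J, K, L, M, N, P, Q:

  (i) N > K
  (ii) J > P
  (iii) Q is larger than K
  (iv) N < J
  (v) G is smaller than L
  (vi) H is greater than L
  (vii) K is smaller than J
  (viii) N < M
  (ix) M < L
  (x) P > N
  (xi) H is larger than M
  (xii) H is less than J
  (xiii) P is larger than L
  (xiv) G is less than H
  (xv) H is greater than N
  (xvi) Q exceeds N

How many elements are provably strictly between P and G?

1

Chaining upward from G reaches: L, H, J.
Chaining downward from P reaches: K, N, M, L.
Strictly between G and P are those in both lists: L — 1 element.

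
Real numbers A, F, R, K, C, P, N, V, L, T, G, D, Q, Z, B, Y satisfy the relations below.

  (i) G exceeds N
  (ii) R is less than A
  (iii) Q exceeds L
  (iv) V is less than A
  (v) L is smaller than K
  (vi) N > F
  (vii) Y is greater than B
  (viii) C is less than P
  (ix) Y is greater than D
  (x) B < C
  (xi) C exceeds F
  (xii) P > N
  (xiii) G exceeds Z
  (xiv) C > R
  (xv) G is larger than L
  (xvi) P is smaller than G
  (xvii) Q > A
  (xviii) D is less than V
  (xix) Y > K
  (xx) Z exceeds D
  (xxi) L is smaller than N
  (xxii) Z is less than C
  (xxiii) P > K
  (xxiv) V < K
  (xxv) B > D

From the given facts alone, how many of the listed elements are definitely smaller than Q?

5

From Q the given relations immediately reach L, A.
From those, R, V — 4 in total.
From those, D — 5 in total.
Nothing else is reachable below Q; 5 in all.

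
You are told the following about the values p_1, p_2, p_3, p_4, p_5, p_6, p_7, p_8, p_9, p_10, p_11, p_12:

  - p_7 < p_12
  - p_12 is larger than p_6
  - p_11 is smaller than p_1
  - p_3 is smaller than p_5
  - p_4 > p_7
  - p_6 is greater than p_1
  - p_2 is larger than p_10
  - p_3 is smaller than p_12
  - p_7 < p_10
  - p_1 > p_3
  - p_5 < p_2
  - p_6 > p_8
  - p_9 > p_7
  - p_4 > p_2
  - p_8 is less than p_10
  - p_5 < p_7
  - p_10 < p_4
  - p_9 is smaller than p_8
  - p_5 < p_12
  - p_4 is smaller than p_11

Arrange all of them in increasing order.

p_3 < p_5 < p_7 < p_9 < p_8 < p_10 < p_2 < p_4 < p_11 < p_1 < p_6 < p_12

The consecutive links are each given: p_3 < p_5; p_5 < p_7; p_7 < p_9; p_9 < p_8; p_8 < p_10; p_10 < p_2; p_2 < p_4; p_4 < p_11; p_11 < p_1; p_1 < p_6; p_6 < p_12.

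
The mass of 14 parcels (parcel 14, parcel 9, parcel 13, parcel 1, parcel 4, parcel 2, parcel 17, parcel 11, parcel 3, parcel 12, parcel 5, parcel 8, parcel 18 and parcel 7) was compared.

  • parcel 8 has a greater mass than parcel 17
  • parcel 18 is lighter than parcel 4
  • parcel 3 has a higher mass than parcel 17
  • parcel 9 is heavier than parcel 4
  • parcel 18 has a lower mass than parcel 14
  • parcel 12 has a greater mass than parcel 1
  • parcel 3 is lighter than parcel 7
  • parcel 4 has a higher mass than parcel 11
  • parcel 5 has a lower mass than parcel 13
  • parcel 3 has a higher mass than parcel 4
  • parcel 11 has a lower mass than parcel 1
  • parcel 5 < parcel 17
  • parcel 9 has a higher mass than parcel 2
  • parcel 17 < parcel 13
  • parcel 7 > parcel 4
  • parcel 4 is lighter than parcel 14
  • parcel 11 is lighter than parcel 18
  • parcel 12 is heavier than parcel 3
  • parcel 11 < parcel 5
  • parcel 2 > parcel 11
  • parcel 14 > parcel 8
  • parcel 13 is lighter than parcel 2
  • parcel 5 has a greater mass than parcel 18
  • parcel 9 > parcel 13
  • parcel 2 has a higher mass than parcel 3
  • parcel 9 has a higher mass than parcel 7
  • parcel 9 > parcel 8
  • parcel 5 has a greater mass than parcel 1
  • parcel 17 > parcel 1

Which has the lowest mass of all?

parcel 11

parcel 18 is not least since parcel 11 < parcel 18; parcel 1 is not least since parcel 11 < parcel 1; parcel 4 is not least since parcel 18 < parcel 4; parcel 5 is not least since parcel 1 < parcel 5; parcel 17 is not least since parcel 1 < parcel 17; parcel 3 is not least since parcel 17 < parcel 3; parcel 13 is not least since parcel 17 < parcel 13; parcel 7 is not least since parcel 3 < parcel 7; parcel 2 is not least since parcel 13 < parcel 2; parcel 8 is not least since parcel 17 < parcel 8; parcel 9 is not least since parcel 2 < parcel 9; parcel 14 is not least since parcel 8 < parcel 14; parcel 12 is not least since parcel 1 < parcel 12.
Only parcel 11 has nothing below it, so parcel 11 is the lowest mass.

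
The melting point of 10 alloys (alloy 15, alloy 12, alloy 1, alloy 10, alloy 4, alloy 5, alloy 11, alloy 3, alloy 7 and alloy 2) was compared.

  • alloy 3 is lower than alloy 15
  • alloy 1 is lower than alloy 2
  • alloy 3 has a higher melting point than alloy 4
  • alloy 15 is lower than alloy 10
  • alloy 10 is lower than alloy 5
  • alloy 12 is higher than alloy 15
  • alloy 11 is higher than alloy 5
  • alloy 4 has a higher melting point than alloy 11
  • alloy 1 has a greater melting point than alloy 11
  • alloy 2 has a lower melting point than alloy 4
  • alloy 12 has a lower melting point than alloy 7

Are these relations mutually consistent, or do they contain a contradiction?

inconsistent

Chaining the given relations yields alloy 10 < alloy 5 < alloy 11 < alloy 1 < alloy 2 < alloy 4 < alloy 3 < alloy 15, so alloy 10 < alloy 15. But one relation states alloy 15 < alloy 10. These cannot both hold.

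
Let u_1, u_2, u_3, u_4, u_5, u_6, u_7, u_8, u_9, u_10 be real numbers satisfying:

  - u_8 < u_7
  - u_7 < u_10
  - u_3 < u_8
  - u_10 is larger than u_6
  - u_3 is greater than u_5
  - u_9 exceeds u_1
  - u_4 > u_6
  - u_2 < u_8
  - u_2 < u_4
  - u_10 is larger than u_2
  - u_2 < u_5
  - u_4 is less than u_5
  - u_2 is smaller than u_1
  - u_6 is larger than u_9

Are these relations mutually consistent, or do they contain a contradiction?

consistent

Every relation is compatible with u_2 < u_1 < u_9 < u_6 < u_4 < u_5 < u_3 < u_8 < u_7 < u_10; the set is consistent.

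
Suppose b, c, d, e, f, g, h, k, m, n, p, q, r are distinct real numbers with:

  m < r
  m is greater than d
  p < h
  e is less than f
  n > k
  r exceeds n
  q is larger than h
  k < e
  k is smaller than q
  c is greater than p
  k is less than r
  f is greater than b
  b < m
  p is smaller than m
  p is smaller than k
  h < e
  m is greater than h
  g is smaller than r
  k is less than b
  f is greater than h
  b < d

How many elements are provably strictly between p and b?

1

The relations place p below b. An element lies strictly between them when it is forced above p and also forced below b.
Above p: {k, n, h, d, e, m, f, r, c, q}. Below b: {k}.
Intersection: {k} — 1.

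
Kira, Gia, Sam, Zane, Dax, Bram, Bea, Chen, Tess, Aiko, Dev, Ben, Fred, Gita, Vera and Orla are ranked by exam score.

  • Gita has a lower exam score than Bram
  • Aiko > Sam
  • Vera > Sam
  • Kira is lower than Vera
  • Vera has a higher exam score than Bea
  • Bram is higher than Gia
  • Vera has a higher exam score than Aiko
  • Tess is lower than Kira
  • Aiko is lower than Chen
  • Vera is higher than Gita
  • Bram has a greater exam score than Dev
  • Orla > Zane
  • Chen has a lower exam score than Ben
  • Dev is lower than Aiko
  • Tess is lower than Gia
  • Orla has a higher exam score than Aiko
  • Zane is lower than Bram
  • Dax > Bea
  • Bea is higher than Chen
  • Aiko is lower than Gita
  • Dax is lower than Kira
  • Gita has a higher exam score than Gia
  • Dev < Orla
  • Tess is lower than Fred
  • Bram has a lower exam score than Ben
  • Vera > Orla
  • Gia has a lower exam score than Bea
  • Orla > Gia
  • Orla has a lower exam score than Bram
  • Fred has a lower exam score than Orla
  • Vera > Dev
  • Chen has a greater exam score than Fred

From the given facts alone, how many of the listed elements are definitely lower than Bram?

The elements the relations force below Bram are Dev, Sam, Zane, Aiko, Tess, Gia, Fred, Gita, Orla — no chain reaches any other.
That is 9.

9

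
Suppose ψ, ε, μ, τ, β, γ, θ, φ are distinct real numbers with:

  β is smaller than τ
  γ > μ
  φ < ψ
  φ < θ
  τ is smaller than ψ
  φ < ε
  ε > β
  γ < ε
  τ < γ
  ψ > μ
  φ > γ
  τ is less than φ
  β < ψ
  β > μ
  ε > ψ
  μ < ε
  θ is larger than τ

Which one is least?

β is not least since μ < β; τ is not least since β < τ; γ is not least since μ < γ; φ is not least since τ < φ; θ is not least since φ < θ; ψ is not least since φ < ψ; ε is not least since μ < ε.
Only μ has nothing below it, so μ is the least.

μ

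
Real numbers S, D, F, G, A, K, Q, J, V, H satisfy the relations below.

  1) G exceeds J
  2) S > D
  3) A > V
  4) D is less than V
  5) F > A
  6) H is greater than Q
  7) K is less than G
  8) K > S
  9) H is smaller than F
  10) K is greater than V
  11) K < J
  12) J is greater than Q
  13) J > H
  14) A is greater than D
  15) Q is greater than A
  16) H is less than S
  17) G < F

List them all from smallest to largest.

Each adjacent pair is fixed by a given relation: D < V; V < A; A < Q; Q < H; H < S; S < K; K < J; J < G; G < F. Chaining them end to end gives the full order.

D < V < A < Q < H < S < K < J < G < F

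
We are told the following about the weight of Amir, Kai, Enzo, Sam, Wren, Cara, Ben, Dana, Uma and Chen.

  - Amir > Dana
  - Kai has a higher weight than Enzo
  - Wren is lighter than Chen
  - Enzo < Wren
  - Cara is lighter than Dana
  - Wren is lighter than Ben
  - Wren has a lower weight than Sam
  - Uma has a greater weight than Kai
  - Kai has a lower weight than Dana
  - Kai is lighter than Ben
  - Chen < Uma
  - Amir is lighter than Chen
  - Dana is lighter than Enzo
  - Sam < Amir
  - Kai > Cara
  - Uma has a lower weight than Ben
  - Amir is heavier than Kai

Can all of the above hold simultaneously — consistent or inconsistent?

Chaining the given relations yields Kai < Dana < Enzo, so Kai < Enzo. But one relation states Enzo < Kai. These cannot both hold.

inconsistent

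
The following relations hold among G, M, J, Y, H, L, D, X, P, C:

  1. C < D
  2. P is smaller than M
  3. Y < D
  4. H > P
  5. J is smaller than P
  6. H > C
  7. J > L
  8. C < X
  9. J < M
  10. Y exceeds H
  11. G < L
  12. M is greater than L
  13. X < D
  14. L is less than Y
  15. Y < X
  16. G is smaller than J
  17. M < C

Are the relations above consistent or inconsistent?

Every relation is compatible with G < L < J < P < M < C < H < Y < X < D; the set is consistent.

consistent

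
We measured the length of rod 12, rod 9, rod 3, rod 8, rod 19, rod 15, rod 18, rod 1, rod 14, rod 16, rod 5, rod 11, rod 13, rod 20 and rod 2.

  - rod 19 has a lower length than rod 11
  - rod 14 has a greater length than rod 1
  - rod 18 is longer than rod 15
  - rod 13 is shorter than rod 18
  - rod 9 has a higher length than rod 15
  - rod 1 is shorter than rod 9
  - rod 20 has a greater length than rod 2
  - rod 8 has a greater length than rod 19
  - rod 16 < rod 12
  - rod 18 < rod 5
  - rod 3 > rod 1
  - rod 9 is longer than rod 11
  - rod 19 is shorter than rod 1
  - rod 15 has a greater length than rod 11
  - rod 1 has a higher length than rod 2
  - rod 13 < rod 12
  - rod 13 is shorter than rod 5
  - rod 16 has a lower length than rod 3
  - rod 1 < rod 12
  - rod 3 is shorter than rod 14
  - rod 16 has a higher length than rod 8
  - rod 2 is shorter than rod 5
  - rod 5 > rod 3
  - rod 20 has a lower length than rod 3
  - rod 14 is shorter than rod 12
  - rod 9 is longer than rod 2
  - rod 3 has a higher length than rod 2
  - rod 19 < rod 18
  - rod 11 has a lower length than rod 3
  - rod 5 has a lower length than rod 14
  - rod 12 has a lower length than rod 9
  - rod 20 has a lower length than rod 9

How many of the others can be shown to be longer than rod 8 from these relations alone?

The elements the relations force above rod 8 are rod 16, rod 3, rod 5, rod 14, rod 12, rod 9 — no chain reaches any other.
That is 6.

6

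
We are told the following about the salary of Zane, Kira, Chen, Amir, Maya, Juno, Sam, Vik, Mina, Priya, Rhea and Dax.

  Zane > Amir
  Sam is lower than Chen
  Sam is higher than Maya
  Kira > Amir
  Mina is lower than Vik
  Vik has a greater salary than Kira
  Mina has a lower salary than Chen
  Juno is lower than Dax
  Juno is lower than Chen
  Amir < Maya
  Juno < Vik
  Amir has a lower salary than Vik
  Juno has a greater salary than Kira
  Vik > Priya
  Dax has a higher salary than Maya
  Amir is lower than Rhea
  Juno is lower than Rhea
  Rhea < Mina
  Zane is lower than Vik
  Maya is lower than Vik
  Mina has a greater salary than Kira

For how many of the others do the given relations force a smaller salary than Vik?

Directly below Vik: Priya, Amir, Kira, Maya, Juno, Mina, Zane.
One step further: Rhea (8 so far).
No other element is forced below Vik by the given relations, so the count is 8.

8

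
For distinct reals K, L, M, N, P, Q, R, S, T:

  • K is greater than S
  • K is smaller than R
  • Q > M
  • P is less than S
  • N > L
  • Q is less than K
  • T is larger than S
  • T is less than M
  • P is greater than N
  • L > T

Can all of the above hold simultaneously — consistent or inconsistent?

inconsistent

We have T < L stated directly, yet also L < N < P < S < T by chaining the others — so L < T. Contradiction.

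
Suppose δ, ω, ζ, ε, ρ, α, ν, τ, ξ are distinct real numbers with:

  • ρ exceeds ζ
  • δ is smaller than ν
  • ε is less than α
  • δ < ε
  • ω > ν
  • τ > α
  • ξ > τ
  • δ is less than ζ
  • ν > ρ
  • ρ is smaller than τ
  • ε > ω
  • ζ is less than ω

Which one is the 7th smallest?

α

Chaining the given pairs: δ < ζ < ρ < ν < ω < ε < α < τ < ξ.
Counting 7 from the smallest end gives α.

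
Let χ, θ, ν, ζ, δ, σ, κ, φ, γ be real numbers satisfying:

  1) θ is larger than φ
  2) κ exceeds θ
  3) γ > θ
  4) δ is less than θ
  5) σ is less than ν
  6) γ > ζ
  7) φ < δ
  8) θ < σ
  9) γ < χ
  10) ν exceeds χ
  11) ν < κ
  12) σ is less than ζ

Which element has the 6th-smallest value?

γ

The consecutive relations fix a unique order: φ < δ < θ < σ < ζ < γ < χ < ν < κ.
Counting 6 from the smallest end gives γ.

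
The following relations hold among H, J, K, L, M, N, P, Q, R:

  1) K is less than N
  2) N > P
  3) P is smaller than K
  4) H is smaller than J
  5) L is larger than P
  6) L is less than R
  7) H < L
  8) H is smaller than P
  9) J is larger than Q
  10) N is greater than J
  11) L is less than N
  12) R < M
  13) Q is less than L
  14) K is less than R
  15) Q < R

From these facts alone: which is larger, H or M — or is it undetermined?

M

H < P and P < K give H < K.
Then K < R extends the chain to R.
With R < M: H < P < K < R < M.
So M is larger.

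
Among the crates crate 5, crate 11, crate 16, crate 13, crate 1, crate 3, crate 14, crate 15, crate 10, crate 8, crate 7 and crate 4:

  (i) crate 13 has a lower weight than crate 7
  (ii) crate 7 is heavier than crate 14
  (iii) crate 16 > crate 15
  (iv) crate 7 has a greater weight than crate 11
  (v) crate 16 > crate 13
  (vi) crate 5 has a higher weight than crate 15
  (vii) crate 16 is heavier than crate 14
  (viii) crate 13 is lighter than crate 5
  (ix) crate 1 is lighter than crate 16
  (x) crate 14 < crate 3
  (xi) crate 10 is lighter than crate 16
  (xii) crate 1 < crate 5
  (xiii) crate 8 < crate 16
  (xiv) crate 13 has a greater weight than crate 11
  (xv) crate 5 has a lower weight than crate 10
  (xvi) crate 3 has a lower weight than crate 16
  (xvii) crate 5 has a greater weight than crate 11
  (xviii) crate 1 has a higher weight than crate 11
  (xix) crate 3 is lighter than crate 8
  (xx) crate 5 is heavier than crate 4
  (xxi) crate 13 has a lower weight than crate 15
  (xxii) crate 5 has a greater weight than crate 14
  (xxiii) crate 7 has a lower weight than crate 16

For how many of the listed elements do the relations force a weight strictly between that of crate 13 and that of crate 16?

4

Chaining upward from crate 13 reaches: crate 15, crate 5, crate 7, crate 10.
Chaining downward from crate 16 reaches: crate 11, crate 14, crate 4, crate 1, crate 15, crate 3, crate 8, crate 5, crate 7, crate 10.
Strictly between crate 13 and crate 16 are those in both lists: crate 15, crate 5, crate 7, crate 10 — 4 elements.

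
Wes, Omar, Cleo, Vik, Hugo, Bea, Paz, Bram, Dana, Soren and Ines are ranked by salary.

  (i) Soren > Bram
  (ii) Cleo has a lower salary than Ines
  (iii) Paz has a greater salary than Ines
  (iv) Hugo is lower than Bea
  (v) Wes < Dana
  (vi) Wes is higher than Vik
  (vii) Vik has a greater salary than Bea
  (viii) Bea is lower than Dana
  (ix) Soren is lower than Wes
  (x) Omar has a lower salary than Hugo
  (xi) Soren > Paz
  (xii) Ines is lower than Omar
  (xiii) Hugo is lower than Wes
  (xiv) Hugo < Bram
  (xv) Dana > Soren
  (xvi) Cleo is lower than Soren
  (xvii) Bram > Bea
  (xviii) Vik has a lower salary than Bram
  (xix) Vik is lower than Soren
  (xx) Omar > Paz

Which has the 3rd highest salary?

Chaining the given pairs: Cleo < Ines < Paz < Omar < Hugo < Bea < Vik < Bram < Soren < Wes < Dana.
Counting 3 from the largest end gives Soren.

Soren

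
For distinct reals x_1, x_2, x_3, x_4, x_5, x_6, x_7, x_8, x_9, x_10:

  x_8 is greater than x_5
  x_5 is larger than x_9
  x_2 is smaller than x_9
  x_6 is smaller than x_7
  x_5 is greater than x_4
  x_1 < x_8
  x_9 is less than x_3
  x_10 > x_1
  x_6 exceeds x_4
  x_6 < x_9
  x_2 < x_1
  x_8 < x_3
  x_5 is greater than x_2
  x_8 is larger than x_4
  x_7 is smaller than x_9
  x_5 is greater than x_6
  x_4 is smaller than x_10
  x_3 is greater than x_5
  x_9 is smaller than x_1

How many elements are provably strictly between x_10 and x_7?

2

The relations place x_7 below x_10. An element lies strictly between them when it is forced above x_7 and also forced below x_10.
Above x_7: {x_9, x_5, x_1, x_8, x_3}. Below x_10: {x_4, x_2, x_6, x_9, x_1}.
Intersection: {x_9, x_1} — 2.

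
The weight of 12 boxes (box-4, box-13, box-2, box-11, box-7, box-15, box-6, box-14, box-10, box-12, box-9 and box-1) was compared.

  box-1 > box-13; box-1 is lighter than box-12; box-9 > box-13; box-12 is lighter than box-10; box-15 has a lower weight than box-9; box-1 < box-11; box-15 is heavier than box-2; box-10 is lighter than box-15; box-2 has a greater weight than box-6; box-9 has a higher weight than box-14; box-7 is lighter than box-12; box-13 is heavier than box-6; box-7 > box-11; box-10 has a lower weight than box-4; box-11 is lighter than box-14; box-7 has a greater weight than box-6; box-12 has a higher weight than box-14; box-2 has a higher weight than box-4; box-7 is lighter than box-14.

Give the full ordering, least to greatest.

box-6 < box-13 < box-1 < box-11 < box-7 < box-14 < box-12 < box-10 < box-4 < box-2 < box-15 < box-9

Nothing is placed below box-6, so it is least; from there box-6 < box-13; box-13 < box-1; box-1 < box-11; box-11 < box-7; box-7 < box-14; box-14 < box-12; box-12 < box-10; box-10 < box-4; box-4 < box-2; box-2 < box-15; box-15 < box-9, each given directly.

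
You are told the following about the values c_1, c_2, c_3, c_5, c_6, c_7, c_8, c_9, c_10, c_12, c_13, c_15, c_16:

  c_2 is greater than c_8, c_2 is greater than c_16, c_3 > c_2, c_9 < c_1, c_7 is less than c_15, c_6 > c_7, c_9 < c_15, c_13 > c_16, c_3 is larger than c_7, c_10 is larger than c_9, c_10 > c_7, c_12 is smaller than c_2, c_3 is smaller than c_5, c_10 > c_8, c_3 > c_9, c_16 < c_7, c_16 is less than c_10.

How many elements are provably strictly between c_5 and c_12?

The relations place c_12 below c_5. An element lies strictly between them when it is forced above c_12 and also forced below c_5.
Above c_12: {c_2, c_3}. Below c_5: {c_8, c_16, c_9, c_7, c_2, c_3}.
Intersection: {c_2, c_3} — 2.

2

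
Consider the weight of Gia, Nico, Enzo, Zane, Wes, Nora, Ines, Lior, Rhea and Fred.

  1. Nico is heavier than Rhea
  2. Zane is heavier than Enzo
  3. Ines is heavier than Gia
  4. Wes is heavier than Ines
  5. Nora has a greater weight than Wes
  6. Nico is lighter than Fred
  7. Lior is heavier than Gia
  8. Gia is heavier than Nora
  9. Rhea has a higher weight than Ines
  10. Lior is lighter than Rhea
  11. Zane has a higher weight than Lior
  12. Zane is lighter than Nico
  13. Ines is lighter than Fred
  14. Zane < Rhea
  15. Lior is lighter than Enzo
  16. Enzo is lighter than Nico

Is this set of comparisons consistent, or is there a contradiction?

We have Gia < Ines stated directly, yet also Ines < Wes < Nora < Gia by chaining the others — so Ines < Gia. Contradiction.

inconsistent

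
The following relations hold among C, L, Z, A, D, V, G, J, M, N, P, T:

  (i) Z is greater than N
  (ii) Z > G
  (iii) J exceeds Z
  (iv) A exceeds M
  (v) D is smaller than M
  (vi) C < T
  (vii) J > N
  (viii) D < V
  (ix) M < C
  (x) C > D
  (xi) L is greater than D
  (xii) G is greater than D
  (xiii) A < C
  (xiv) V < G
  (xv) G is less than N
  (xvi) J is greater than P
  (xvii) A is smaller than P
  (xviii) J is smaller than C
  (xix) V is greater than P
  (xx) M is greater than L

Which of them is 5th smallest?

P

The consecutive relations fix a unique order: D < L < M < A < P < V < G < N < Z < J < C < T.
Counting 5 from the smallest end gives P.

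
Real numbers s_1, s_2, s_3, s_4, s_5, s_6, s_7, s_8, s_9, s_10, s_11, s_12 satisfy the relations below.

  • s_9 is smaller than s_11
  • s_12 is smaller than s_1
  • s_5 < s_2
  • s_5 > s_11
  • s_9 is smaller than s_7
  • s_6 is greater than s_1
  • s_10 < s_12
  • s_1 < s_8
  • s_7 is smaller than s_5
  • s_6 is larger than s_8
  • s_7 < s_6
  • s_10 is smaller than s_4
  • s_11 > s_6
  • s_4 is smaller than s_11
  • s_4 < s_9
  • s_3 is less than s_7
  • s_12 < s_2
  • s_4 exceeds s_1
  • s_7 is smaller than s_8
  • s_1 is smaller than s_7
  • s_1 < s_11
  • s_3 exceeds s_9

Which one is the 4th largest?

The consecutive relations fix a unique order: s_10 < s_12 < s_1 < s_4 < s_9 < s_3 < s_7 < s_8 < s_6 < s_11 < s_5 < s_2.
Counting 4 from the largest end gives s_6.

s_6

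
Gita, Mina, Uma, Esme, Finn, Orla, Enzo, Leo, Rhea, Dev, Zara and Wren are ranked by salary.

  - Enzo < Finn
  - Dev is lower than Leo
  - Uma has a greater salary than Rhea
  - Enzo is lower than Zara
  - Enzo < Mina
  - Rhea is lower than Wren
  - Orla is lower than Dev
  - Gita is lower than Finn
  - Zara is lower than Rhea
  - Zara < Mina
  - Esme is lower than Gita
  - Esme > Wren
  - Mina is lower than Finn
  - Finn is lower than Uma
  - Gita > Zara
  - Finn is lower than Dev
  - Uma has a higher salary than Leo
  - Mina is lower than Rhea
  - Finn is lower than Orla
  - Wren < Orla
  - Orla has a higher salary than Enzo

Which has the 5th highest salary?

The consecutive relations fix a unique order: Enzo < Zara < Mina < Rhea < Wren < Esme < Gita < Finn < Orla < Dev < Leo < Uma.
Counting 5 from the largest end gives Finn.

Finn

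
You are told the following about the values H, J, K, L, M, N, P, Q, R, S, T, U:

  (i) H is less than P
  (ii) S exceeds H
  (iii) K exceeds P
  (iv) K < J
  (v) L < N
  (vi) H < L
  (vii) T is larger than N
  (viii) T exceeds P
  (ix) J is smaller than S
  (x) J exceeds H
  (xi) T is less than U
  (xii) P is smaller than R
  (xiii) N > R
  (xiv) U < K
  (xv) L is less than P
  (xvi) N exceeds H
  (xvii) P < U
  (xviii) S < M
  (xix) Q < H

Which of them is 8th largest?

Piecing the relations together gives one ordering: Q < H < L < P < R < N < T < U < K < J < S < M.
The 8th largest is R.

R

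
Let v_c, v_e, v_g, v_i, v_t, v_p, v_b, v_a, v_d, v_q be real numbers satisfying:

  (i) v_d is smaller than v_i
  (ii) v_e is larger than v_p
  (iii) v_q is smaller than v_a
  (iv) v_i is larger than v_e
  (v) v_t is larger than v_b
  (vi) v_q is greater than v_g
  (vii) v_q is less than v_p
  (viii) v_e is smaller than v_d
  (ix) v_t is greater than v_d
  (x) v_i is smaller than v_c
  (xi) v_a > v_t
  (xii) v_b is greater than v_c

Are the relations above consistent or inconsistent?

consistent

The single ordering v_g < v_q < v_p < v_e < v_d < v_i < v_c < v_b < v_t < v_a satisfies every listed relation, so no contradiction arises.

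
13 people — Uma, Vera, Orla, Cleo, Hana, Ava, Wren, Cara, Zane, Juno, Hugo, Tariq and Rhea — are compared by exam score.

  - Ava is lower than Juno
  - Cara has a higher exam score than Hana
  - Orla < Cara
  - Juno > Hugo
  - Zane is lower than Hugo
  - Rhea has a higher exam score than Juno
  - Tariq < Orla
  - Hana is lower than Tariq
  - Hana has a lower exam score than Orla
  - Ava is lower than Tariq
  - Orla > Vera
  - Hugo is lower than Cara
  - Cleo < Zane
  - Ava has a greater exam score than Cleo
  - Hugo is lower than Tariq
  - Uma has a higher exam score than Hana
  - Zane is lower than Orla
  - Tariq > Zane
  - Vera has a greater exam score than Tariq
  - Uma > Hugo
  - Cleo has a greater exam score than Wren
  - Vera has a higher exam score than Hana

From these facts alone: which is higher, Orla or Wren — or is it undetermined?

Orla

Link the given pairs in sequence: Wren < Cleo; Cleo < Zane; Zane < Hugo; Hugo < Tariq; Tariq < Vera; Vera < Orla.
Together: Wren < Cleo < Zane < Hugo < Tariq < Vera < Orla.
So Orla is higher.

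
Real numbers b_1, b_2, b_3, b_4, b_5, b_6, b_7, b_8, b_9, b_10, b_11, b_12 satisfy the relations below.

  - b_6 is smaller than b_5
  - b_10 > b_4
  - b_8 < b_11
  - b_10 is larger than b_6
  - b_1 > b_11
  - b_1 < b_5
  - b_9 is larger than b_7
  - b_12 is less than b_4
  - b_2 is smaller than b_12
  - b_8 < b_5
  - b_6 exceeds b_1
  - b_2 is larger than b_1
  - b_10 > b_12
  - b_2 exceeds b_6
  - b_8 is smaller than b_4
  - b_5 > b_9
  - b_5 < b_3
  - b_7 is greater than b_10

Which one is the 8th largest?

Piecing the relations together gives one ordering: b_8 < b_11 < b_1 < b_6 < b_2 < b_12 < b_4 < b_10 < b_7 < b_9 < b_5 < b_3.
The 8th largest is b_2.

b_2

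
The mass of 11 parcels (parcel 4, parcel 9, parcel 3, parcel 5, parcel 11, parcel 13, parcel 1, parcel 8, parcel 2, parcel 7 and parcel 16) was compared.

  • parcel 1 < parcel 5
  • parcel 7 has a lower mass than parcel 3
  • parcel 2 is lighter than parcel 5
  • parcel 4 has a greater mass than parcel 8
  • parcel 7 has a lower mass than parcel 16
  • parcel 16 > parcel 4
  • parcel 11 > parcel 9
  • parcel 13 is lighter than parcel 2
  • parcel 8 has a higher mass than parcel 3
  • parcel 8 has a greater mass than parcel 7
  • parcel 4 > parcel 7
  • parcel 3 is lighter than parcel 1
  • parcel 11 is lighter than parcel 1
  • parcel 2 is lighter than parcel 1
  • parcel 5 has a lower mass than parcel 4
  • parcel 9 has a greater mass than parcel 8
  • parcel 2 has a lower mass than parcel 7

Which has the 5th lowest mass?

parcel 8

Chaining the given pairs: parcel 13 < parcel 2 < parcel 7 < parcel 3 < parcel 8 < parcel 9 < parcel 11 < parcel 1 < parcel 5 < parcel 4 < parcel 16.
The 5th smallest is parcel 8.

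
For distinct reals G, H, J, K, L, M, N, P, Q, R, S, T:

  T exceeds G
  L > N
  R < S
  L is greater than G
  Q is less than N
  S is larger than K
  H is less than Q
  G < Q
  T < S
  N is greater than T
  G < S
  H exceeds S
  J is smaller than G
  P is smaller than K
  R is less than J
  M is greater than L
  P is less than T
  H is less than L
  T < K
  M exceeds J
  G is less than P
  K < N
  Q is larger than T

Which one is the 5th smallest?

T

Chaining the given pairs: R < J < G < P < T < K < S < H < Q < N < L < M.
The 5th smallest is T.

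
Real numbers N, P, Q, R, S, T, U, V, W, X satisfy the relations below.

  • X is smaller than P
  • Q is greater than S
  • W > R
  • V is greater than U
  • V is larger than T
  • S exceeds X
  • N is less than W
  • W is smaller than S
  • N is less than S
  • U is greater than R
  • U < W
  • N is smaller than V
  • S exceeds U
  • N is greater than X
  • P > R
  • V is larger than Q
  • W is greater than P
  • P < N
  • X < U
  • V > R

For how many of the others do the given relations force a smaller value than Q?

Directly below Q: S.
One step further: X, U, N, W (5 so far).
One step further: R, P (7 so far).
Nothing else is reachable below Q; 7 in all.

7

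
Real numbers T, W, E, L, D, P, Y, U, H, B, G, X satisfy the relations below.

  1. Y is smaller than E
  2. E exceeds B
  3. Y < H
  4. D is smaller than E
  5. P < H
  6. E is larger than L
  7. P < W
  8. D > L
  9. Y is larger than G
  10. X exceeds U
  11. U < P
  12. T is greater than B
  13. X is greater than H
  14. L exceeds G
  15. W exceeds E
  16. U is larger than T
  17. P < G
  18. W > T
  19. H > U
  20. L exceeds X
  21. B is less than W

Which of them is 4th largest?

L

The consecutive relations fix a unique order: B < T < U < P < G < Y < H < X < L < D < E < W.
Counting 4 from the largest end gives L.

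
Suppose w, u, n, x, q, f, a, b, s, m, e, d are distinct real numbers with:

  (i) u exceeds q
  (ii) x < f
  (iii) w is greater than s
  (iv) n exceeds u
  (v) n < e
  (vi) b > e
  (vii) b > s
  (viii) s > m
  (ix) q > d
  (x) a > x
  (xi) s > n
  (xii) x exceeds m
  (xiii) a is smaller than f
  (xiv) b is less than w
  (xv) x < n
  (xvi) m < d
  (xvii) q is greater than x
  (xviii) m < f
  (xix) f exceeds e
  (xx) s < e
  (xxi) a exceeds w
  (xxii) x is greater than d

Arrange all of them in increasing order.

m < d < x < q < u < n < s < e < b < w < a < f

The consecutive links are each given: m < d; d < x; x < q; q < u; u < n; n < s; s < e; e < b; b < w; w < a; a < f.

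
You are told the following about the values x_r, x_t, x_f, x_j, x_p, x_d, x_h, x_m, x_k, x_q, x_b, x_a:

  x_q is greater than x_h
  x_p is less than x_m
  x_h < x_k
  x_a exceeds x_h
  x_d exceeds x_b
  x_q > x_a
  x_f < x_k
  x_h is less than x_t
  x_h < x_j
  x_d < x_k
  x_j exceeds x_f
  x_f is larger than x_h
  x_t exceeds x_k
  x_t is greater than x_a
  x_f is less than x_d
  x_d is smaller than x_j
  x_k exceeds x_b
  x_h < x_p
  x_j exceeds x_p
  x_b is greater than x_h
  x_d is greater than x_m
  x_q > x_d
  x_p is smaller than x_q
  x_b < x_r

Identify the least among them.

Chaining upward from x_h: directly above it, x_b, x_p, x_a, x_f, x_q, x_j, x_k, x_t; then x_r, x_m, x_d.
That covers every other element, and nothing is given below x_h, so x_h is the least.

x_h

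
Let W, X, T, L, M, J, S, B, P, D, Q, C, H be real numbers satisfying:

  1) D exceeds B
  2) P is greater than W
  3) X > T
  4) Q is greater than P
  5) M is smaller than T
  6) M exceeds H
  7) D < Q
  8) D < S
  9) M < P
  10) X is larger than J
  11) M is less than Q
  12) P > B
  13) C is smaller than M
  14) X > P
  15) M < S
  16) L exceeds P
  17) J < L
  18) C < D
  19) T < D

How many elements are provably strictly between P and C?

The relations place C below P. An element lies strictly between them when it is forced above C and also forced below P.
Above C: {M, T, D, X, S, Q, L}. Below P: {H, M, B, W}.
Intersection: {M} — 1.

1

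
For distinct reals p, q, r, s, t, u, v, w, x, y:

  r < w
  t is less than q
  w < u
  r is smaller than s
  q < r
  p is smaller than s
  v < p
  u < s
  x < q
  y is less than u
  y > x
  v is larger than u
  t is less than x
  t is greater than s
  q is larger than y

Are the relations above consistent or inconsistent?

inconsistent

Chaining the given relations yields t < x < y < q < r < w < u < v < p < s, so t < s. But one relation states s < t. These cannot both hold.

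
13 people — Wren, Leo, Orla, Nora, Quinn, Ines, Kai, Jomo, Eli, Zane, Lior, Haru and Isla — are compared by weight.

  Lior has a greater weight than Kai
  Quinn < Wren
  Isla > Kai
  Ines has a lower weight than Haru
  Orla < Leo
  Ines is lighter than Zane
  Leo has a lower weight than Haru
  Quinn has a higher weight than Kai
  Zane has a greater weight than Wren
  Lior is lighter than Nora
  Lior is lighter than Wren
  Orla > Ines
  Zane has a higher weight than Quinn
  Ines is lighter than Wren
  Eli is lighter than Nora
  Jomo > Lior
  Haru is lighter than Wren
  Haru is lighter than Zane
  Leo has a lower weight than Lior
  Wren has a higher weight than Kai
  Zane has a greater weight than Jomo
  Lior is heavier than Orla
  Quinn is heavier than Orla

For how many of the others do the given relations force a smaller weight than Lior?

From Lior the given relations immediately reach Orla, Leo, Kai.
From those, Ines — 4 in total.
No other element is forced below Lior by the given relations, so the count is 4.

4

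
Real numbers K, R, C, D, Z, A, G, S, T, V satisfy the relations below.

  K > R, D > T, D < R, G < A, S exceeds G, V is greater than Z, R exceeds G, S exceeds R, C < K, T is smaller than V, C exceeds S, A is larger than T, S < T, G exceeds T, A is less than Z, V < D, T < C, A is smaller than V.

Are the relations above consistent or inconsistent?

We have S < T stated directly, yet also T < G < A < Z < V < D < R < S by chaining the others — so T < S. Contradiction.

inconsistent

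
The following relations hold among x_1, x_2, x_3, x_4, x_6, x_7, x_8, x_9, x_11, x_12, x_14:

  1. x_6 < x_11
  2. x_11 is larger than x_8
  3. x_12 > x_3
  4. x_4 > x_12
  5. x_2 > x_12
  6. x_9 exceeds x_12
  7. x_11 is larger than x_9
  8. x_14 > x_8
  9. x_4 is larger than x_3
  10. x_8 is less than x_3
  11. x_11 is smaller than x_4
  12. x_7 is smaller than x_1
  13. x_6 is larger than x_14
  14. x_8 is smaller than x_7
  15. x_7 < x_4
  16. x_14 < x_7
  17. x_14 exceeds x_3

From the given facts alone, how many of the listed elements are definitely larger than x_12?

4

Directly above x_12: x_9, x_4, x_2.
One step further: x_11 (4 so far).
Nothing else is reachable above x_12; 4 in all.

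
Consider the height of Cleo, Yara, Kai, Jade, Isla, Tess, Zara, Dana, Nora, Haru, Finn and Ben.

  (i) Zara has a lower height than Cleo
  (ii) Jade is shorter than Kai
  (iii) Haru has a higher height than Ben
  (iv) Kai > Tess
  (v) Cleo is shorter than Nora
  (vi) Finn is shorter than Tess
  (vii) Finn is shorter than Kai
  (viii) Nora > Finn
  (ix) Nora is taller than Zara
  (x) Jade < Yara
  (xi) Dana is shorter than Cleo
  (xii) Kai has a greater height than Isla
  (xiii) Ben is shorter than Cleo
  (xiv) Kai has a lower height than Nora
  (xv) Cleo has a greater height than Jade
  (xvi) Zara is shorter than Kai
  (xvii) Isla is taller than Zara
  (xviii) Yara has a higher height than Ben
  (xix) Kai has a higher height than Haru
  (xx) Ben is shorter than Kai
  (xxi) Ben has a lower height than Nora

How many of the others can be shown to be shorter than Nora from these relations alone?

Directly below Nora: Finn, Ben, Zara, Kai, Cleo.
One step further: Dana, Jade, Tess, Haru, Isla (10 so far).
Nothing else is reachable below Nora; 10 in all.

10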